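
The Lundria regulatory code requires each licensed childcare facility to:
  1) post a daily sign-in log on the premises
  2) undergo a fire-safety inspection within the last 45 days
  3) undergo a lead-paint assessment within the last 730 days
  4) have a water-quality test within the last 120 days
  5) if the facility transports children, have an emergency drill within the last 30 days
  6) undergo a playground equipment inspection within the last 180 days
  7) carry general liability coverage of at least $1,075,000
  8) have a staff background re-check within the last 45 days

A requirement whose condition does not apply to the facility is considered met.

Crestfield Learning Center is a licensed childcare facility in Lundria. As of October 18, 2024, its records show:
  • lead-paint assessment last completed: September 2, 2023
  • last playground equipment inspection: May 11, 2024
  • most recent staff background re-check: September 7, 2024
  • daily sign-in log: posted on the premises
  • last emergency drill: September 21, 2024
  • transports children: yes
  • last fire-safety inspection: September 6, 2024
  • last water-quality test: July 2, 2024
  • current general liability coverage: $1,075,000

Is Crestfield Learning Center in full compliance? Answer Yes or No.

1. daily sign-in log present → met
2. fire-safety inspection 42 days ago vs limit 45 → met
3. lead-paint assessment 412 days ago vs limit 730 → met
4. water-quality test 108 days ago vs limit 120 → met
5. condition 'transports children' holds; emergency drill 27 days ago vs limit 30 → met
6. playground equipment inspection 160 days ago vs limit 180 → met
7. general liability coverage $1,075,000 ≥ $1,075,000 → met
8. staff background re-check 41 days ago vs limit 45 → met
All met.

Yes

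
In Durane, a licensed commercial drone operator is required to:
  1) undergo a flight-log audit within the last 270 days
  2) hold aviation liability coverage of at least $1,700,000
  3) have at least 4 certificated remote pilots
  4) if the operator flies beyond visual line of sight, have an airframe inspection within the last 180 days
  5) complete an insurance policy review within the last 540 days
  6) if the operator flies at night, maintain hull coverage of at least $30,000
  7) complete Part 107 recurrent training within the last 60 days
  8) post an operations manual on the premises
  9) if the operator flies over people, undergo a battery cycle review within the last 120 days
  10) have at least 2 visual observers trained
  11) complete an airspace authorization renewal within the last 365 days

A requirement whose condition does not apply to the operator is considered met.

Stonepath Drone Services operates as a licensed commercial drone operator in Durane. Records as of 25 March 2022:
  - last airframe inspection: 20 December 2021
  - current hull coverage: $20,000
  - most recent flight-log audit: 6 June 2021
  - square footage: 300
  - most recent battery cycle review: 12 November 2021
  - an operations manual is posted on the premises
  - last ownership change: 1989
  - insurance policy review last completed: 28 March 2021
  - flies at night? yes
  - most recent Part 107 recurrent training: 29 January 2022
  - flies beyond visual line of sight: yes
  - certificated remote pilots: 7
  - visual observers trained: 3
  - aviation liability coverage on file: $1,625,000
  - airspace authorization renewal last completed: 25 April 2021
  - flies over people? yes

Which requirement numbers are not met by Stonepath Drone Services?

1, 2, 6, 9

1. flight-log audit 292 days ago vs limit 270 → not met
2. aviation liability coverage $1,625,000 < $1,700,000 → not met
3. certificated remote pilots 7 ≥ 4 → met
4. condition 'flies beyond visual line of sight' holds; airframe inspection 95 days ago vs limit 180 → met
5. insurance policy review 362 days ago vs limit 540 → met
6. condition 'flies at night' holds; hull coverage $20,000 < $30,000 → not met
7. Part 107 recurrent training 55 days ago vs limit 60 → met
8. operations manual present → met
9. condition 'flies over people' holds; battery cycle review 133 days ago vs limit 120 → not met
10. visual observers trained 3 ≥ 2 → met
11. airspace authorization renewal 334 days ago vs limit 365 → met
Not met: 1, 2, 6, 9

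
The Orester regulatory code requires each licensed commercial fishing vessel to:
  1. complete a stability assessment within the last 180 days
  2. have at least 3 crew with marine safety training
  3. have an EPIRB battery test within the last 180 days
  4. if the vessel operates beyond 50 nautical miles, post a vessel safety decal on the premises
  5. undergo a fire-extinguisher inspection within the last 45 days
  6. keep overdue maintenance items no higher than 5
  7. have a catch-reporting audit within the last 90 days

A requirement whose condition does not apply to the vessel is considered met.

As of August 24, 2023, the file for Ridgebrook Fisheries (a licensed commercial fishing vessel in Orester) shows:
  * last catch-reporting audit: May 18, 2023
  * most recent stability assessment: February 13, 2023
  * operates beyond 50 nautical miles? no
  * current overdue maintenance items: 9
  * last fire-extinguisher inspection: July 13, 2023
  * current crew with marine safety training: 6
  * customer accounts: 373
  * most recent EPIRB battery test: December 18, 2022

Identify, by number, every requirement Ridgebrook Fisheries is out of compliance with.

1. stability assessment 192 days ago vs limit 180 → not met
2. crew with marine safety training 6 ≥ 3 → met
3. EPIRB battery test 249 days ago vs limit 180 → not met
4. condition 'operates beyond 50 nautical miles' does not hold → requirement n/a → met
5. fire-extinguisher inspection 42 days ago vs limit 45 → met
6. overdue maintenance items 9 > 5 → not met
7. catch-reporting audit 98 days ago vs limit 90 → not met
Not met: 1, 3, 6, 7

1, 3, 6, 7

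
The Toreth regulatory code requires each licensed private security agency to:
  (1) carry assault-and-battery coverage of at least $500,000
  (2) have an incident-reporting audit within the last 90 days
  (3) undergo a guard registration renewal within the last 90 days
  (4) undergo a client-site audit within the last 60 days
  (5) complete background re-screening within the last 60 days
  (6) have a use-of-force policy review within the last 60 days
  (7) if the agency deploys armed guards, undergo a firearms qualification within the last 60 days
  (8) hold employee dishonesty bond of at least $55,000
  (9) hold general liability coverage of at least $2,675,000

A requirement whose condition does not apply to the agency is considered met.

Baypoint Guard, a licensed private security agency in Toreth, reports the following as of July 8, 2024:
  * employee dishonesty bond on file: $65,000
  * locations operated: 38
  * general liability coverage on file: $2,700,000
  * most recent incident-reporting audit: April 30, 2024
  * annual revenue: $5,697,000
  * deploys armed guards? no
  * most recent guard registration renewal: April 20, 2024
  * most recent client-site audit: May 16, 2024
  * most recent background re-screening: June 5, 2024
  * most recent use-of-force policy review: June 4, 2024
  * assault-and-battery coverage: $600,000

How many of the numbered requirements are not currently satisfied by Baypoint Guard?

1. assault-and-battery coverage $600,000 ≥ $500,000 → met
2. incident-reporting audit 69 days ago vs limit 90 → met
3. guard registration renewal 79 days ago vs limit 90 → met
4. client-site audit 53 days ago vs limit 60 → met
5. background re-screening 33 days ago vs limit 60 → met
6. use-of-force policy review 34 days ago vs limit 60 → met
7. condition 'deploys armed guards' does not hold → requirement n/a → met
8. employee dishonesty bond $65,000 ≥ $55,000 → met
9. general liability coverage $2,700,000 ≥ $2,675,000 → met
Not met: 0 of 9

0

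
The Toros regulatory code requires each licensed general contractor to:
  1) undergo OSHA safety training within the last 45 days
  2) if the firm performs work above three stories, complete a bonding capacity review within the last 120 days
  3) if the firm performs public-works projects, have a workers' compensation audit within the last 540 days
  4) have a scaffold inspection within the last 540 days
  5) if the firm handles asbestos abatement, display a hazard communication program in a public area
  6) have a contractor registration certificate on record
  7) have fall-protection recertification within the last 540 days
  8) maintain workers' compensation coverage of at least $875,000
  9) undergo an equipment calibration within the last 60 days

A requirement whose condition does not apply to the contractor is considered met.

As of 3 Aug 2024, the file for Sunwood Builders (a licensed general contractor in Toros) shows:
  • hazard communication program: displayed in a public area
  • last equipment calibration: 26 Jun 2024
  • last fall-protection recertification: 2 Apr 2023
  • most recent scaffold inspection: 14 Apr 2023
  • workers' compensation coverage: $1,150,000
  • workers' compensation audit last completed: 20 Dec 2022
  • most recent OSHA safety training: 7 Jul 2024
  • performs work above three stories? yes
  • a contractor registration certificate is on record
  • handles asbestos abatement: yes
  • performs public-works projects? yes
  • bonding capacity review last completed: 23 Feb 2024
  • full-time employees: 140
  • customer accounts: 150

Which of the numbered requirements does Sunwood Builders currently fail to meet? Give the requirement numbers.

1. OSHA safety training 27 days ago vs limit 45 → met
2. condition 'performs work above three stories' holds; bonding capacity review 162 days ago vs limit 120 → not met
3. condition 'performs public-works projects' holds; workers' compensation audit 592 days ago vs limit 540 → not met
4. scaffold inspection 477 days ago vs limit 540 → met
5. condition 'handles asbestos abatement' holds; hazard communication program present → met
6. contractor registration certificate present → met
7. fall-protection recertification 489 days ago vs limit 540 → met
8. workers' compensation coverage $1,150,000 ≥ $875,000 → met
9. equipment calibration 38 days ago vs limit 60 → met
Not met: 2, 3

2, 3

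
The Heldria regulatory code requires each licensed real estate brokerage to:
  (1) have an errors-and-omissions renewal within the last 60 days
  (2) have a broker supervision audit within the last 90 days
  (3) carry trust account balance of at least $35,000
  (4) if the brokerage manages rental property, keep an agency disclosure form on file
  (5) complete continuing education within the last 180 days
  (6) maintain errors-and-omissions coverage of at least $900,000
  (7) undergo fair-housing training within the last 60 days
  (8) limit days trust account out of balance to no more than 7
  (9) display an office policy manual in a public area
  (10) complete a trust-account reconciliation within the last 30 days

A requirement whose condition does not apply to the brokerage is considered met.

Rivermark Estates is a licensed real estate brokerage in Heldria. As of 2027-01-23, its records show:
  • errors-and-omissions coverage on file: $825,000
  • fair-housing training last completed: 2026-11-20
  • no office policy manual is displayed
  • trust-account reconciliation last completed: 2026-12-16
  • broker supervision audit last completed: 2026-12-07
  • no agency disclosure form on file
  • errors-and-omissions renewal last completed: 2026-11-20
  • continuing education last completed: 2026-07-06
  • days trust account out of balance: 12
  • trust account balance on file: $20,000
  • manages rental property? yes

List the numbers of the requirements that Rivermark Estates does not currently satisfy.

1, 3, 4, 5, 6, 7, 8, 9, 10

1. errors-and-omissions renewal 64 days ago vs limit 60 → not met
2. broker supervision audit 47 days ago vs limit 90 → met
3. trust account balance $20,000 < $35,000 → not met
4. condition 'manages rental property' holds; agency disclosure form absent → not met
5. continuing education 201 days ago vs limit 180 → not met
6. errors-and-omissions coverage $825,000 < $900,000 → not met
7. fair-housing training 64 days ago vs limit 60 → not met
8. days trust account out of balance 12 > 7 → not met
9. office policy manual absent → not met
10. trust-account reconciliation 38 days ago vs limit 30 → not met
Not met: 1, 3, 4, 5, 6, 7, 8, 9, 10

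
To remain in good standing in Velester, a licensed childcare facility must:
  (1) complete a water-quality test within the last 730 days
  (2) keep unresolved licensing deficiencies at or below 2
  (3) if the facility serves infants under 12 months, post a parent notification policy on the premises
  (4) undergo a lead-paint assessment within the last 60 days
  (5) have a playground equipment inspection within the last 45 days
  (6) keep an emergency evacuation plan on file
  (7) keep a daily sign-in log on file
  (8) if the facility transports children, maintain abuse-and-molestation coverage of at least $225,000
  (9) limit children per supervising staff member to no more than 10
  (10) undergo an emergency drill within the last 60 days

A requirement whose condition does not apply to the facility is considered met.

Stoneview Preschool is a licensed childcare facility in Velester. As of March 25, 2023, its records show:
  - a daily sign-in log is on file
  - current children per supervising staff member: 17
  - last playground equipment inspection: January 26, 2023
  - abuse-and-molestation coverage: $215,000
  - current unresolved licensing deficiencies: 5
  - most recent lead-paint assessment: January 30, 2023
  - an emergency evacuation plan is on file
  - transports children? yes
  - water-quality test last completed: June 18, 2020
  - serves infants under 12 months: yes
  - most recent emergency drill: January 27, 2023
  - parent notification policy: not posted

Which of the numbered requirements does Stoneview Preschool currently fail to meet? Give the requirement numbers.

1. water-quality test 1010 days ago vs limit 730 → not met
2. unresolved licensing deficiencies 5 > 2 → not met
3. condition 'serves infants under 12 months' holds; parent notification policy absent → not met
4. lead-paint assessment 54 days ago vs limit 60 → met
5. playground equipment inspection 58 days ago vs limit 45 → not met
6. emergency evacuation plan present → met
7. daily sign-in log present → met
8. condition 'transports children' holds; abuse-and-molestation coverage $215,000 < $225,000 → not met
9. children per supervising staff member 17 > 10 → not met
10. emergency drill 57 days ago vs limit 60 → met
Not met: 1, 2, 3, 5, 8, 9

1, 2, 3, 5, 8, 9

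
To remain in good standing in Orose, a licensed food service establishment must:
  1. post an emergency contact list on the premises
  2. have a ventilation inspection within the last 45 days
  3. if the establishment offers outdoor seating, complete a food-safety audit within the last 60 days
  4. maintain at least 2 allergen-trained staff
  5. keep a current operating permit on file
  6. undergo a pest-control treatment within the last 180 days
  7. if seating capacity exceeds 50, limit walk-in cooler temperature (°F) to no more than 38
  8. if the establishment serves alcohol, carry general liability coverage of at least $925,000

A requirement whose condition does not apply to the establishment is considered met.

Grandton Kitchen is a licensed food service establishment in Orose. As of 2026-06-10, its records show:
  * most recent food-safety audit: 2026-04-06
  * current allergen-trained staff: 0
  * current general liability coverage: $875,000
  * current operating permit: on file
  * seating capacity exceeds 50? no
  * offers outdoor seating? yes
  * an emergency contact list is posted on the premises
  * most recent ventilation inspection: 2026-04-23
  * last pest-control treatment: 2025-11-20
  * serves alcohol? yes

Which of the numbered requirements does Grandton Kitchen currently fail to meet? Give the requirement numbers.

2, 3, 4, 6, 8

1. emergency contact list present → met
2. ventilation inspection 48 days ago vs limit 45 → not met
3. condition 'offers outdoor seating' holds; food-safety audit 65 days ago vs limit 60 → not met
4. allergen-trained staff 0 < 2 → not met
5. current operating permit present → met
6. pest-control treatment 202 days ago vs limit 180 → not met
7. condition 'seating capacity exceeds 50' does not hold → requirement n/a → met
8. condition 'serves alcohol' holds; general liability coverage $875,000 < $925,000 → not met
Not met: 2, 3, 4, 6, 8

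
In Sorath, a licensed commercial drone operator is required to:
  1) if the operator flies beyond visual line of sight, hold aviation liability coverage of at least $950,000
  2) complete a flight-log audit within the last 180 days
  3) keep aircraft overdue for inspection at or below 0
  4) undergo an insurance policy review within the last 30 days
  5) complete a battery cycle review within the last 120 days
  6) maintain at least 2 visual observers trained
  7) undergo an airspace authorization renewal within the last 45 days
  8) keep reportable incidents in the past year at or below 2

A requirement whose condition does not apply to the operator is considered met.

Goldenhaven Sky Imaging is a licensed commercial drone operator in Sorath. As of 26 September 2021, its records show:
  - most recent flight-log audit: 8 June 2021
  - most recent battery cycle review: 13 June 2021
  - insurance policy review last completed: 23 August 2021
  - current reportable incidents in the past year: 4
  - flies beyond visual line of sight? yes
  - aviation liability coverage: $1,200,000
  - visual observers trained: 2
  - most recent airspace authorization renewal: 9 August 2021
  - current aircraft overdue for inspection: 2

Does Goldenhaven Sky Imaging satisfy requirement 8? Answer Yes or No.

8. reportable incidents in the past year 4 > 2 → not met

No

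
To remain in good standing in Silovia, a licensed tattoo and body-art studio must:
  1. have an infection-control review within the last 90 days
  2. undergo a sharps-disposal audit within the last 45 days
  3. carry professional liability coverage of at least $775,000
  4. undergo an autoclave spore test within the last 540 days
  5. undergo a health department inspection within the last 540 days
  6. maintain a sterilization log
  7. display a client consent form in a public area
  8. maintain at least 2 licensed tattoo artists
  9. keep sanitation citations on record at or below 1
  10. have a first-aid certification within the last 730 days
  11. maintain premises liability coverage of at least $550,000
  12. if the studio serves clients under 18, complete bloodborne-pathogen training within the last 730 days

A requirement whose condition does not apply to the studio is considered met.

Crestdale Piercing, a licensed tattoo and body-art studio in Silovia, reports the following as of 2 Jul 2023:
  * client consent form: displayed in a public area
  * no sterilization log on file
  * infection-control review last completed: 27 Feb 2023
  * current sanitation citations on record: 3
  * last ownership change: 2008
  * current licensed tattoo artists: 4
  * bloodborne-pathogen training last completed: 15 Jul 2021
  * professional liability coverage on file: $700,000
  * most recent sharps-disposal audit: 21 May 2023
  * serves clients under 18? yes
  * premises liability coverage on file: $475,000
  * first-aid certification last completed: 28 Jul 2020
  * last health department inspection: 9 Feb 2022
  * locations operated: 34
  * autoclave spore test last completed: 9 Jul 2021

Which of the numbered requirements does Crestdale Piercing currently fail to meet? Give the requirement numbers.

1, 3, 4, 6, 9, 10, 11

1. infection-control review 125 days ago vs limit 90 → not met
2. sharps-disposal audit 42 days ago vs limit 45 → met
3. professional liability coverage $700,000 < $775,000 → not met
4. autoclave spore test 723 days ago vs limit 540 → not met
5. health department inspection 508 days ago vs limit 540 → met
6. sterilization log absent → not met
7. client consent form present → met
8. licensed tattoo artists 4 ≥ 2 → met
9. sanitation citations on record 3 > 1 → not met
10. first-aid certification 1069 days ago vs limit 730 → not met
11. premises liability coverage $475,000 < $550,000 → not met
12. condition 'serves clients under 18' holds; bloodborne-pathogen training 717 days ago vs limit 730 → met
Not met: 1, 3, 4, 6, 9, 10, 11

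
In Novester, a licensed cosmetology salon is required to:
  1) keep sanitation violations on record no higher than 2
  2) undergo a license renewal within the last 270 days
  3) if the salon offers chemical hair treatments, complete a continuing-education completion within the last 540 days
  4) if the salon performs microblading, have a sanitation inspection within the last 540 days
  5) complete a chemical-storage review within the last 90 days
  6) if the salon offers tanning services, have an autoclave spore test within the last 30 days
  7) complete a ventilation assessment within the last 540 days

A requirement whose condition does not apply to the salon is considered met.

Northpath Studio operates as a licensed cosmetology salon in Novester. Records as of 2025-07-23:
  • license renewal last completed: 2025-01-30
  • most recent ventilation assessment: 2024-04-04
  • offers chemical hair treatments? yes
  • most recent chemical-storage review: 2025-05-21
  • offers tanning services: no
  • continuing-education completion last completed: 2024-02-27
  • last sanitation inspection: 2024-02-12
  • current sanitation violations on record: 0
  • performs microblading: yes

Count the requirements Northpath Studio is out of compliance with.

1. sanitation violations on record 0 ≤ 2 → met
2. license renewal 174 days ago vs limit 270 → met
3. condition 'offers chemical hair treatments' holds; continuing-education completion 512 days ago vs limit 540 → met
4. condition 'performs microblading' holds; sanitation inspection 527 days ago vs limit 540 → met
5. chemical-storage review 63 days ago vs limit 90 → met
6. condition 'offers tanning services' does not hold → requirement n/a → met
7. ventilation assessment 475 days ago vs limit 540 → met
Not met: 0 of 7

0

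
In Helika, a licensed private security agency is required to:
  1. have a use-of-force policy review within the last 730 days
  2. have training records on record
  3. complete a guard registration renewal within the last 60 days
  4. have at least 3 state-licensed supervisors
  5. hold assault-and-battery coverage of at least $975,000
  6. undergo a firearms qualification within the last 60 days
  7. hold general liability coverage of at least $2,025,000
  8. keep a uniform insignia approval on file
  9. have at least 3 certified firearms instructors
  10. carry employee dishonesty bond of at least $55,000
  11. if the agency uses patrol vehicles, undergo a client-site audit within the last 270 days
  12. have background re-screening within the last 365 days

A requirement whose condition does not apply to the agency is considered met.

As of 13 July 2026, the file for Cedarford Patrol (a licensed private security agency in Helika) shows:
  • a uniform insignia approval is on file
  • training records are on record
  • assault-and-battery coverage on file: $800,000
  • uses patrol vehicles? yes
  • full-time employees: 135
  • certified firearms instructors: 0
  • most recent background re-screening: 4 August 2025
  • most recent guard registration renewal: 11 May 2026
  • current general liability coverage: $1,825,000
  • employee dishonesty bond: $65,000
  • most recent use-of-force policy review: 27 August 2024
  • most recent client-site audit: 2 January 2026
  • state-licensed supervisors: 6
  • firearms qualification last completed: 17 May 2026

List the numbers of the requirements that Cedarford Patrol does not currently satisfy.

3, 5, 7, 9

1. use-of-force policy review 685 days ago vs limit 730 → met
2. training records present → met
3. guard registration renewal 63 days ago vs limit 60 → not met
4. state-licensed supervisors 6 ≥ 3 → met
5. assault-and-battery coverage $800,000 < $975,000 → not met
6. firearms qualification 57 days ago vs limit 60 → met
7. general liability coverage $1,825,000 < $2,025,000 → not met
8. uniform insignia approval present → met
9. certified firearms instructors 0 < 3 → not met
10. employee dishonesty bond $65,000 ≥ $55,000 → met
11. condition 'uses patrol vehicles' holds; client-site audit 192 days ago vs limit 270 → met
12. background re-screening 343 days ago vs limit 365 → met
Not met: 3, 5, 7, 9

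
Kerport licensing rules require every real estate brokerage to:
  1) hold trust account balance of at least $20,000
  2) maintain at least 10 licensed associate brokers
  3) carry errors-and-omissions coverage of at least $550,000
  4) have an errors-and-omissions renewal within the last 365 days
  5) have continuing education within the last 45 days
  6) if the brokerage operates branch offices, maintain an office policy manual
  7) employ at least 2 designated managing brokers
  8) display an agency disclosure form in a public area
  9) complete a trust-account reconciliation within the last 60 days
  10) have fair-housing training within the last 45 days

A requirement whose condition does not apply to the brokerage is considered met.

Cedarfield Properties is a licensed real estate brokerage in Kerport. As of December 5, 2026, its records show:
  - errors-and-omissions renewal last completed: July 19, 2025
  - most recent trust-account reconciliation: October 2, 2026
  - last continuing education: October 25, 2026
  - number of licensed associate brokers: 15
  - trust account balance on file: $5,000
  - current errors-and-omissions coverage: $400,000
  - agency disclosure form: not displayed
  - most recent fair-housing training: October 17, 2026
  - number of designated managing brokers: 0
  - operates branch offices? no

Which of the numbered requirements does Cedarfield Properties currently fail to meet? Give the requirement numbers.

1, 3, 4, 7, 8, 9, 10

1. trust account balance $5,000 < $20,000 → not met
2. licensed associate brokers 15 ≥ 10 → met
3. errors-and-omissions coverage $400,000 < $550,000 → not met
4. errors-and-omissions renewal 504 days ago vs limit 365 → not met
5. continuing education 41 days ago vs limit 45 → met
6. condition 'operates branch offices' does not hold → requirement n/a → met
7. designated managing brokers 0 < 2 → not met
8. agency disclosure form absent → not met
9. trust-account reconciliation 64 days ago vs limit 60 → not met
10. fair-housing training 49 days ago vs limit 45 → not met
Not met: 1, 3, 4, 7, 8, 9, 10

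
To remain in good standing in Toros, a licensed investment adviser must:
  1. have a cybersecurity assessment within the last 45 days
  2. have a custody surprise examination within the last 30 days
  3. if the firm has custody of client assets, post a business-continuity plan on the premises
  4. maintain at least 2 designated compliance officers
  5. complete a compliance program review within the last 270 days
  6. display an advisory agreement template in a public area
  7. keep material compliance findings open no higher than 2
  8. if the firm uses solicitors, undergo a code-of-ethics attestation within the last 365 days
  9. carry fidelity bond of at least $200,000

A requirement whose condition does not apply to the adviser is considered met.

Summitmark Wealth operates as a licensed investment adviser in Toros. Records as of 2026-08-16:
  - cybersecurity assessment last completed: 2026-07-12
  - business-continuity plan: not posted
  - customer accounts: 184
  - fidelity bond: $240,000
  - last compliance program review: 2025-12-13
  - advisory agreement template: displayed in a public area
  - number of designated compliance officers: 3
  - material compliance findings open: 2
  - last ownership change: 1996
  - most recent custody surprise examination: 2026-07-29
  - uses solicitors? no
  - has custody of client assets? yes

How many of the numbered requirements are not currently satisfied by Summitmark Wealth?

1

1. cybersecurity assessment 35 days ago vs limit 45 → met
2. custody surprise examination 18 days ago vs limit 30 → met
3. condition 'has custody of client assets' holds; business-continuity plan absent → not met
4. designated compliance officers 3 ≥ 2 → met
5. compliance program review 246 days ago vs limit 270 → met
6. advisory agreement template present → met
7. material compliance findings open 2 ≤ 2 → met
8. condition 'uses solicitors' does not hold → requirement n/a → met
9. fidelity bond $240,000 ≥ $200,000 → met
Not met: 1 of 9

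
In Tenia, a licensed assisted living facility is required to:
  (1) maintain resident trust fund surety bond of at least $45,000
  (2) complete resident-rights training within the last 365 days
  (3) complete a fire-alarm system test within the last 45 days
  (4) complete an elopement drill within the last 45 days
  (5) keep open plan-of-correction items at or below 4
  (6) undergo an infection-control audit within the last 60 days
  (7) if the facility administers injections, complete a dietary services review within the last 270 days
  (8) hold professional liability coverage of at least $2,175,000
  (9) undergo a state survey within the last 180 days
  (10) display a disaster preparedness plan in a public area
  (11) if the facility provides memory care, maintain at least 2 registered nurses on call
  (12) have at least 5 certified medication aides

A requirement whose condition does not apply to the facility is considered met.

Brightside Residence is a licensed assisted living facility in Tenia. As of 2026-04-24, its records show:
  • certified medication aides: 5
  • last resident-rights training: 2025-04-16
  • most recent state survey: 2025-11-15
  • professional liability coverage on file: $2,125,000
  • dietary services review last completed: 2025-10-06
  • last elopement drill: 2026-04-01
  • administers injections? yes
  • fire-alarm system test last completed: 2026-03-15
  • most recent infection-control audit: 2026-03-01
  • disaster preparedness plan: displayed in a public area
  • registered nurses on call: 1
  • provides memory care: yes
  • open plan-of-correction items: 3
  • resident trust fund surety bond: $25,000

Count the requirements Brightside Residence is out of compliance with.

1. resident trust fund surety bond $25,000 < $45,000 → not met
2. resident-rights training 373 days ago vs limit 365 → not met
3. fire-alarm system test 40 days ago vs limit 45 → met
4. elopement drill 23 days ago vs limit 45 → met
5. open plan-of-correction items 3 ≤ 4 → met
6. infection-control audit 54 days ago vs limit 60 → met
7. condition 'administers injections' holds; dietary services review 200 days ago vs limit 270 → met
8. professional liability coverage $2,125,000 < $2,175,000 → not met
9. state survey 160 days ago vs limit 180 → met
10. disaster preparedness plan present → met
11. condition 'provides memory care' holds; registered nurses on call 1 < 2 → not met
12. certified medication aides 5 ≥ 5 → met
Not met: 4 of 12

4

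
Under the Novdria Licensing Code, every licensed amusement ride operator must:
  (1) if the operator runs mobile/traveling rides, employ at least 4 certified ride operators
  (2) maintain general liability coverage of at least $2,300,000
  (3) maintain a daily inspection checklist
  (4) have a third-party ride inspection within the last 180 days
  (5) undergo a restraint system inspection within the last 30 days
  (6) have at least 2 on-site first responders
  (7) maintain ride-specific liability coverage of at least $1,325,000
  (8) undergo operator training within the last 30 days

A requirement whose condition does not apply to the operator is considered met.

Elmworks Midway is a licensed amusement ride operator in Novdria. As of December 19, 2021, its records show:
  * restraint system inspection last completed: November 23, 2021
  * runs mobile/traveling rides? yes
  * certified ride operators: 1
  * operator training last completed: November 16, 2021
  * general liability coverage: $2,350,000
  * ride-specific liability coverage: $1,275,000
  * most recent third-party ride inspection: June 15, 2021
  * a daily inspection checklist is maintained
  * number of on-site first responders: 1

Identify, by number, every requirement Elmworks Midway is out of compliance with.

1. condition 'runs mobile/traveling rides' holds; certified ride operators 1 < 4 → not met
2. general liability coverage $2,350,000 ≥ $2,300,000 → met
3. daily inspection checklist present → met
4. third-party ride inspection 187 days ago vs limit 180 → not met
5. restraint system inspection 26 days ago vs limit 30 → met
6. on-site first responders 1 < 2 → not met
7. ride-specific liability coverage $1,275,000 < $1,325,000 → not met
8. operator training 33 days ago vs limit 30 → not met
Not met: 1, 4, 6, 7, 8

1, 4, 6, 7, 8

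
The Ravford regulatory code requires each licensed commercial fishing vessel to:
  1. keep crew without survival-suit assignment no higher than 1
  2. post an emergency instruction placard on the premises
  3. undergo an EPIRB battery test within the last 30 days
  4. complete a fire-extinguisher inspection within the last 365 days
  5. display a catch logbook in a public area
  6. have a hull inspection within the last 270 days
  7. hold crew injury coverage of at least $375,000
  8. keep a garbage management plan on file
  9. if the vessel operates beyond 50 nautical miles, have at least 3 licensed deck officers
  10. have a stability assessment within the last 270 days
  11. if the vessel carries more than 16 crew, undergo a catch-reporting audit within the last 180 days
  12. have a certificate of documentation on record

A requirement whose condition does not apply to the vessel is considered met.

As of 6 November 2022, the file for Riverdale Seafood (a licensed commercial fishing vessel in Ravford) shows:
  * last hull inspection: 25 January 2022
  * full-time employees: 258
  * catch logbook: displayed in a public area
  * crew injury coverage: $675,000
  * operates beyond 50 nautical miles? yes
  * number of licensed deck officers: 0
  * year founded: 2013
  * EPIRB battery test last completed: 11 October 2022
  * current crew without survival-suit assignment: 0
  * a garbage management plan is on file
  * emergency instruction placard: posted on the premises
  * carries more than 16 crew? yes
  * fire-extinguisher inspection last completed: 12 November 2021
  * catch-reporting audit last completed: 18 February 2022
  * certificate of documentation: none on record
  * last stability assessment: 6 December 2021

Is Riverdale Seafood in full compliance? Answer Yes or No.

1. crew without survival-suit assignment 0 ≤ 1 → met
2. emergency instruction placard present → met
3. EPIRB battery test 26 days ago vs limit 30 → met
4. fire-extinguisher inspection 359 days ago vs limit 365 → met
5. catch logbook present → met
6. hull inspection 285 days ago vs limit 270 → not met
7. crew injury coverage $675,000 ≥ $375,000 → met
8. garbage management plan present → met
9. condition 'operates beyond 50 nautical miles' holds; licensed deck officers 0 < 3 → not met
10. stability assessment 335 days ago vs limit 270 → not met
11. condition 'carries more than 16 crew' holds; catch-reporting audit 261 days ago vs limit 180 → not met
12. certificate of documentation absent → not met
Not met: 6, 9, 10, 11, 12

No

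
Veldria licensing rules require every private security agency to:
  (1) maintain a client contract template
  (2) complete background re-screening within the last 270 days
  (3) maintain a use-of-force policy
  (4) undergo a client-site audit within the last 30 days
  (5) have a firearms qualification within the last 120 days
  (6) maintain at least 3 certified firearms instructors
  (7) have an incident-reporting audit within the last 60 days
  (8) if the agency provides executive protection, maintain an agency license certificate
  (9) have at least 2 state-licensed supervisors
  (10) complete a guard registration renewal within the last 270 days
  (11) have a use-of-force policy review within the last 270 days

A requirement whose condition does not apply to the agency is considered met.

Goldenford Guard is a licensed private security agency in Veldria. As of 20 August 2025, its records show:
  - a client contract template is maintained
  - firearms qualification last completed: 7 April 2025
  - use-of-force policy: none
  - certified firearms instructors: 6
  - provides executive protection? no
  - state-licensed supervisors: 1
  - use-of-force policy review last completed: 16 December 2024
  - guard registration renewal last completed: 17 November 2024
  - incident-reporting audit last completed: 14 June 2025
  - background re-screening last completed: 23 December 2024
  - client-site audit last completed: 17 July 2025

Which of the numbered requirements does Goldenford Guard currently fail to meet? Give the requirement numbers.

1. client contract template present → met
2. background re-screening 240 days ago vs limit 270 → met
3. use-of-force policy absent → not met
4. client-site audit 34 days ago vs limit 30 → not met
5. firearms qualification 135 days ago vs limit 120 → not met
6. certified firearms instructors 6 ≥ 3 → met
7. incident-reporting audit 67 days ago vs limit 60 → not met
8. condition 'provides executive protection' does not hold → requirement n/a → met
9. state-licensed supervisors 1 < 2 → not met
10. guard registration renewal 276 days ago vs limit 270 → not met
11. use-of-force policy review 247 days ago vs limit 270 → met
Not met: 3, 4, 5, 7, 9, 10

3, 4, 5, 7, 9, 10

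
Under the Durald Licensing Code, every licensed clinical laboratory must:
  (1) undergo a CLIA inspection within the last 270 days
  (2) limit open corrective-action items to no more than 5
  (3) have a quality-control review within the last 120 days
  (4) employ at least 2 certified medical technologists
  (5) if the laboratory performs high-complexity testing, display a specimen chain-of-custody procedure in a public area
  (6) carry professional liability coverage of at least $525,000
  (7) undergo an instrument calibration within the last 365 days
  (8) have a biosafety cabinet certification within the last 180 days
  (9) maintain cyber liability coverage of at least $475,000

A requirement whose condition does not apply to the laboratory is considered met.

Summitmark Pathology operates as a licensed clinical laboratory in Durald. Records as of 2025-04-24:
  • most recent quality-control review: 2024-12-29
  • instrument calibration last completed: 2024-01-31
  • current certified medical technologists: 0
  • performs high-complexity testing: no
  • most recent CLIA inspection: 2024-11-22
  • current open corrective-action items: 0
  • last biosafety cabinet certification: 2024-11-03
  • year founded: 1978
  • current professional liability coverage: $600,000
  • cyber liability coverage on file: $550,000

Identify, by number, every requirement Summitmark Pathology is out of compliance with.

1. CLIA inspection 153 days ago vs limit 270 → met
2. open corrective-action items 0 ≤ 5 → met
3. quality-control review 116 days ago vs limit 120 → met
4. certified medical technologists 0 < 2 → not met
5. condition 'performs high-complexity testing' does not hold → requirement n/a → met
6. professional liability coverage $600,000 ≥ $525,000 → met
7. instrument calibration 449 days ago vs limit 365 → not met
8. biosafety cabinet certification 172 days ago vs limit 180 → met
9. cyber liability coverage $550,000 ≥ $475,000 → met
Not met: 4, 7

4, 7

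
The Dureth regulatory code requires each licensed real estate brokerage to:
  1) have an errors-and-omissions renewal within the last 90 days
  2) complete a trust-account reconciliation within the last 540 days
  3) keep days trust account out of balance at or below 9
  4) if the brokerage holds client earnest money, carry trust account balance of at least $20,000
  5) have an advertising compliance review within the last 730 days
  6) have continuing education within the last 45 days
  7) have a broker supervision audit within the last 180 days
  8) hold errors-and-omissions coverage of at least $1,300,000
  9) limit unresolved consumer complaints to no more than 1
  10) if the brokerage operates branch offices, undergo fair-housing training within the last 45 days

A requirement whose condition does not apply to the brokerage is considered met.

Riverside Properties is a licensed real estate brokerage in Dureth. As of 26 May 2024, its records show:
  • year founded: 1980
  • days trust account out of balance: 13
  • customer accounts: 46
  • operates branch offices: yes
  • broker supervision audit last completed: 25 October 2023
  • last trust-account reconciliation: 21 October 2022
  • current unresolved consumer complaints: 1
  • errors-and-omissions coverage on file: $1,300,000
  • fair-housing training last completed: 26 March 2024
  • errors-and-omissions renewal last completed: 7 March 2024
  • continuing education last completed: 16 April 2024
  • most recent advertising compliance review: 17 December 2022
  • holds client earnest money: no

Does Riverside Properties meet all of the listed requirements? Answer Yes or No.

No

1. errors-and-omissions renewal 80 days ago vs limit 90 → met
2. trust-account reconciliation 583 days ago vs limit 540 → not met
3. days trust account out of balance 13 > 9 → not met
4. condition 'holds client earnest money' does not hold → requirement n/a → met
5. advertising compliance review 526 days ago vs limit 730 → met
6. continuing education 40 days ago vs limit 45 → met
7. broker supervision audit 214 days ago vs limit 180 → not met
8. errors-and-omissions coverage $1,300,000 ≥ $1,300,000 → met
9. unresolved consumer complaints 1 ≤ 1 → met
10. condition 'operates branch offices' holds; fair-housing training 61 days ago vs limit 45 → not met
Not met: 2, 3, 7, 10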